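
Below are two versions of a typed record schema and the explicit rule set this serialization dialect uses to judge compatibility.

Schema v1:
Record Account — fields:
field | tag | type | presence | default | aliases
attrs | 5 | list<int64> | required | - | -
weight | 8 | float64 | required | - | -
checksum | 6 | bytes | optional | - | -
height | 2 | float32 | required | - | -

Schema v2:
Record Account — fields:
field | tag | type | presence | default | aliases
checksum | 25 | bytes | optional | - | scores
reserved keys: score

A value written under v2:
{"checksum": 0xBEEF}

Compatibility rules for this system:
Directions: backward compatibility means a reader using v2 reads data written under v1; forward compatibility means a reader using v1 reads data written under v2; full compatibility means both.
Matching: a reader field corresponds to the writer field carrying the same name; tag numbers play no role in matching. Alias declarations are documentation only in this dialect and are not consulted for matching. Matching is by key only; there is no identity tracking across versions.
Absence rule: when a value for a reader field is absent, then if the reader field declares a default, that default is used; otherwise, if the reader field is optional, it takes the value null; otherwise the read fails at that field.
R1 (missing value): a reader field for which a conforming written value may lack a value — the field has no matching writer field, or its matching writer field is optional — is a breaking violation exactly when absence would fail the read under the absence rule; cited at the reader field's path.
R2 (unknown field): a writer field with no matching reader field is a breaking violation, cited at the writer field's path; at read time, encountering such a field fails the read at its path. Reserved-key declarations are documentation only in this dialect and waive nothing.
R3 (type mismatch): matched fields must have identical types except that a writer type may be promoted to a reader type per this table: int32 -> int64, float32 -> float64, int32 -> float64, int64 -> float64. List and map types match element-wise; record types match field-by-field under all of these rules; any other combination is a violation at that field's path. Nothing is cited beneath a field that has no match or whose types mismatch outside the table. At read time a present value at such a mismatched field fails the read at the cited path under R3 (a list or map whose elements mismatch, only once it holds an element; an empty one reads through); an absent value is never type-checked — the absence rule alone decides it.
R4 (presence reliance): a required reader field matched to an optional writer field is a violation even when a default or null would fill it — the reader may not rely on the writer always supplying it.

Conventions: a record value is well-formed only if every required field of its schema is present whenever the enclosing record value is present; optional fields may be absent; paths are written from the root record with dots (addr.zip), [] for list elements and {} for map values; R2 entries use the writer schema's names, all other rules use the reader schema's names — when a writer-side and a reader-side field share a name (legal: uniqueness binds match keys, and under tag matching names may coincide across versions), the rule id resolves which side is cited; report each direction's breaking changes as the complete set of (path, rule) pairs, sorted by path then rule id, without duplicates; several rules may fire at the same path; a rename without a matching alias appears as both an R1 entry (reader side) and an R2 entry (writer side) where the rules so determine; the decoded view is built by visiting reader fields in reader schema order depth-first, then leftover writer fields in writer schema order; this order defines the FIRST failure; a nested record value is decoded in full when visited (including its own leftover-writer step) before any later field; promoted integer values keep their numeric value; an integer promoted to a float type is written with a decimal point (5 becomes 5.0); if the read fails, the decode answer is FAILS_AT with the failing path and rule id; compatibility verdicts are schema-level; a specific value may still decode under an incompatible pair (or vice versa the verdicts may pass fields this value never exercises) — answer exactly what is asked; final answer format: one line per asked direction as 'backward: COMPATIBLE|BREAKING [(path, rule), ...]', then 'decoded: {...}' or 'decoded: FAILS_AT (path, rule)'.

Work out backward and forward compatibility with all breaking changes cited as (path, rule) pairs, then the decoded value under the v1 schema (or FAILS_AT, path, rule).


arrows below run writer -> reader for Account
backward for Account (reader v2, writer v1):
  writer optional, bytes -> bytes: reader checksum maps from writer checksum
  writer attrs: unknown to reader
  writer weight: unknown to reader
  writer height: unknown to reader
  violation R2 at attrs
  violation R2 at height
  violation R2 at weight
  => backward verdict for Account: BREAKING, 3 violation(s)
forward for Account (reader v1, writer v2):
  attrs: no writer-side match
  weight: no writer-side match
  writer optional, bytes -> bytes: reader checksum maps from writer checksum
  height: no writer-side match
  violation R1 at attrs
  violation R1 at height
  violation R1 at weight
  => forward verdict for Account: BREAKING, 3 violation(s)
decode (reader v1):
  read fails at attrs under R1 (no fill)
  => FAILS_AT (attrs, R1)

backward: BREAKING [(attrs, R2), (height, R2), (weight, R2)]; forward: BREAKING [(attrs, R1), (height, R1), (weight, R1)]; decoded: FAILS_AT (attrs, R1)


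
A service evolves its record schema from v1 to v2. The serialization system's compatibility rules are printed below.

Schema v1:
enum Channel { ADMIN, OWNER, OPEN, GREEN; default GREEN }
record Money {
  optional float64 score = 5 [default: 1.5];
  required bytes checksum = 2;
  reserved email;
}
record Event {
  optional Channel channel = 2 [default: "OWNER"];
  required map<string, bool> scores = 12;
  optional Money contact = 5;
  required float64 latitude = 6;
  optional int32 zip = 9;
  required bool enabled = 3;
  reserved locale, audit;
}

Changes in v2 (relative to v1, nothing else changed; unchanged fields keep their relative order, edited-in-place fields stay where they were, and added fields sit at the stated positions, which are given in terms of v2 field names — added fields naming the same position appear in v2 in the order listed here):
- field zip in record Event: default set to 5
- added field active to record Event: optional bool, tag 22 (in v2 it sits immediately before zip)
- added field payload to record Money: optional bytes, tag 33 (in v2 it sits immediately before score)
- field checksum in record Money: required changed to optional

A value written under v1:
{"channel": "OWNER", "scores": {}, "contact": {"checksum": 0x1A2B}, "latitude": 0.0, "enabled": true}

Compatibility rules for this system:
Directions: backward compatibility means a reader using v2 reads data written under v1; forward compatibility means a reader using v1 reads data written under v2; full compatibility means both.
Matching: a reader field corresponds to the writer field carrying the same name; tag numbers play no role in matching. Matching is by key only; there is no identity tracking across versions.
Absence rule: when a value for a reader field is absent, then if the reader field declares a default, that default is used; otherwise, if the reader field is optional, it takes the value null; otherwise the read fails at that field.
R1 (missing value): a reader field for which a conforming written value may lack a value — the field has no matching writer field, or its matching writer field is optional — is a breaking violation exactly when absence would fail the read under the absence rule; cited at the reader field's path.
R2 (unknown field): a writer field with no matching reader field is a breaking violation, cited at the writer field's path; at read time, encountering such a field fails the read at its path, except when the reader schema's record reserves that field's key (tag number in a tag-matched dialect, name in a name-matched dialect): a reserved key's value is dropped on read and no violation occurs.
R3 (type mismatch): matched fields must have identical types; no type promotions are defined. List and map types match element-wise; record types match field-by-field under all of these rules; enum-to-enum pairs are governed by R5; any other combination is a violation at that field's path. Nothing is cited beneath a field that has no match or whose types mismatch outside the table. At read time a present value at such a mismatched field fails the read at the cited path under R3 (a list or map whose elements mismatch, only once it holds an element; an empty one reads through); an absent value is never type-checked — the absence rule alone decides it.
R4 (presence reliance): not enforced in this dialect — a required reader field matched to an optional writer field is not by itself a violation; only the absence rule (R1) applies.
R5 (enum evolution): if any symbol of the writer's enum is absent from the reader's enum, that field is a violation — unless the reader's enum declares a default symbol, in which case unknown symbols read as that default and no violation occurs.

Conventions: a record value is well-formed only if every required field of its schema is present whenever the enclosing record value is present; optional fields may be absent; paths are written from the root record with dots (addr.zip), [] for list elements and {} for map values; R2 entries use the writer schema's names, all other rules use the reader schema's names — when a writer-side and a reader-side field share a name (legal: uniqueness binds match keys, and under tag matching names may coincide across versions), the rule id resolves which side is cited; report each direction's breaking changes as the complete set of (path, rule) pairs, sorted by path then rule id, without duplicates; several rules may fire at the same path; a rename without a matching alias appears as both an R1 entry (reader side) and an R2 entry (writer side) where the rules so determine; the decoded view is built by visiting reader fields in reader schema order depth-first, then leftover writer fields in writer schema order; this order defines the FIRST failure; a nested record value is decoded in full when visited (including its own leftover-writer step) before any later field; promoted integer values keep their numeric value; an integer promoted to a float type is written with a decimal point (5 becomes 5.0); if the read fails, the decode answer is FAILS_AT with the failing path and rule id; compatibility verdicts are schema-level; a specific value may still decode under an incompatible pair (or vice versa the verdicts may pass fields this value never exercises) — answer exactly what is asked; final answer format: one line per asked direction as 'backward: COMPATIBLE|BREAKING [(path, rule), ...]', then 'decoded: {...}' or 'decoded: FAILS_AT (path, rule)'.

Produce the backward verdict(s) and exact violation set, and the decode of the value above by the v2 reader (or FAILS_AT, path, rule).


backward: COMPATIBLE []; decoded: {"channel": "OWNER", "scores": {}, "contact": {"payload": null, "score": 1.5, "checksum": 0x1A2B}, "latitude": 0.0, "active": null, "zip": 5, "enabled": true}

in Event below, arrows point writer -> reader
checking backward for Event: reader v2 against writer v1:
  Channel -> Channel, writer optional: channel aligns to channel
  map<string, bool> -> map<string, bool>, writer required: scores aligns to scores
  Money -> Money, writer optional: contact aligns to contact
  float64 -> float64, writer required: latitude aligns to latitude
  active has no writer counterpart
  int32 -> int32, writer optional: zip aligns to zip
  bool -> bool, writer required: enabled aligns to enabled
  contact.payload has no writer counterpart
  float64 -> float64, writer optional: contact.score aligns to contact.score
  bytes -> bytes, writer required: contact.checksum aligns to contact.checksum
  => no violations; backward on Event: COMPATIBLE
decode (reader v2):
  channel := "OWNER"
  scores := {}
  contact.payload := null (absent, optional -> null)
  contact.score := 1.5 (absent -> default)
  contact.checksum := 0x1A2B
  latitude := 0.0
  active := null (absent, optional -> null)
  zip := 5 (absent -> default)
  enabled := true
  => decoded: {"channel": "OWNER", "scores": {}, "contact": {"payload": null, "score": 1.5, "checksum": 0x1A2B}, "latitude": 0.0, "active": null, "zip": 5, "enabled": true}
ruling out the remaining Event differences:
  field checksum in record Money: required changed to optional -> fires only in the forward direction of Event, which is not asked here


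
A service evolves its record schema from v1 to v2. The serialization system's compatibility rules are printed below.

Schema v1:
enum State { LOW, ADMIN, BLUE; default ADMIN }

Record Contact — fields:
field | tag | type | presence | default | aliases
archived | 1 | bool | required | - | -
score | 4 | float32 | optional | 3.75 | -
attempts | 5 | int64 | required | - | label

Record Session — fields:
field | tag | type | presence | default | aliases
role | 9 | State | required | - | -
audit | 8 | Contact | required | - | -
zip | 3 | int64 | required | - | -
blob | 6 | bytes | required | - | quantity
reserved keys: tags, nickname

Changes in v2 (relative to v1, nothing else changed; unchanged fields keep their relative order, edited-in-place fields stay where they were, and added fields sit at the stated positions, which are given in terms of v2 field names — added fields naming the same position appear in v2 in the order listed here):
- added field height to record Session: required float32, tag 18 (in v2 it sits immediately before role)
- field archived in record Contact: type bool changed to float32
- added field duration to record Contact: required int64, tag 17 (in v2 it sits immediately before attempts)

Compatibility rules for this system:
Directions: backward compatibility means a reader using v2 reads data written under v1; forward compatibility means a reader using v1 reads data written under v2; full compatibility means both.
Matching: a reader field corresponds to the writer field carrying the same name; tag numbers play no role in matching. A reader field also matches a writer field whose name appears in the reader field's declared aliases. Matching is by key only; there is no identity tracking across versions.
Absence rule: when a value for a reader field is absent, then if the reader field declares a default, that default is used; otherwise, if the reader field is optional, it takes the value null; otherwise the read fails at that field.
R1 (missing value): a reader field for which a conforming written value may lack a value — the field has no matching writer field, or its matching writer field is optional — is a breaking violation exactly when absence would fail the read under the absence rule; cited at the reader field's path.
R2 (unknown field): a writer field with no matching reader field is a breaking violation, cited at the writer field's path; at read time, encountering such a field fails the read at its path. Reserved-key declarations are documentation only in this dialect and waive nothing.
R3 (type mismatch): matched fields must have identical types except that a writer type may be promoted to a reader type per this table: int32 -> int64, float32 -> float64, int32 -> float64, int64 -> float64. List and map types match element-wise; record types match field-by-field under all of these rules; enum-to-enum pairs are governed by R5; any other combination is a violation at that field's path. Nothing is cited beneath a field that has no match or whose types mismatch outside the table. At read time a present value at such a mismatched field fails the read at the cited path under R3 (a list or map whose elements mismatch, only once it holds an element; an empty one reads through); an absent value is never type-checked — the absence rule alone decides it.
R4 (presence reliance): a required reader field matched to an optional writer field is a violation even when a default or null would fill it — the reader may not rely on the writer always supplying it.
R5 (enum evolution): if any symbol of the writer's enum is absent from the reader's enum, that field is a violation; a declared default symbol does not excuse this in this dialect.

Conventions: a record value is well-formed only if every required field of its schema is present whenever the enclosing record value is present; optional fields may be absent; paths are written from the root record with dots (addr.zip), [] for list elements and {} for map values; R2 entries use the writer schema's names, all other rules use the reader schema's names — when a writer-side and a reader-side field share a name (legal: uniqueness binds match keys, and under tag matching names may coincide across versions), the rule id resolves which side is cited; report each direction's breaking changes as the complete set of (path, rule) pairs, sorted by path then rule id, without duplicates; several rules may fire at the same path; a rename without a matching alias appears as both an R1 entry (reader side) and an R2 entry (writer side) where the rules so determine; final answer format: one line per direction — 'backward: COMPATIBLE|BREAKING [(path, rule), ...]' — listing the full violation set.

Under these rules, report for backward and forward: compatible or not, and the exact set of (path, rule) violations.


arrows below run writer -> reader for Session
backward on Session — v2 reading data written by v1:
  height: no writer-side match
  role: State -> State, writer required; from role
  audit: Contact -> Contact, writer required; from audit
  zip: int64 -> int64, writer required; from zip
  blob: bytes -> bytes, writer required; from blob
  audit.archived: bool -> float32, writer required; from audit.archived
  audit.score: float32 -> float32, writer optional; from audit.score
  audit.duration: no writer-side match
  audit.attempts: int64 -> int64, writer required; from audit.attempts
  R3 fires at audit.archived
  R1 fires at audit.duration
  R1 fires at height
  => backward verdict for Session: BREAKING, 3 violation(s)
forward on Session — v1 reading data written by v2:
  role: State -> State, writer required; from role
  audit: Contact -> Contact, writer required; from audit
  zip: int64 -> int64, writer required; from zip
  blob: bytes -> bytes, writer required; from blob
  writer height: unknown to reader
  audit.archived: float32 -> bool, writer required; from audit.archived
  audit.score: float32 -> float32, writer optional; from audit.score
  audit.attempts: int64 -> int64, writer required; from audit.attempts
  writer audit.duration: unknown to reader
  R3 fires at audit.archived
  R2 fires at audit.duration
  R2 fires at height
  => forward verdict for Session: BREAKING, 3 violation(s)

backward: BREAKING [(audit.archived, R3), (audit.duration, R1), (height, R1)]; forward: BREAKING [(audit.archived, R3), (audit.duration, R2), (height, R2)]


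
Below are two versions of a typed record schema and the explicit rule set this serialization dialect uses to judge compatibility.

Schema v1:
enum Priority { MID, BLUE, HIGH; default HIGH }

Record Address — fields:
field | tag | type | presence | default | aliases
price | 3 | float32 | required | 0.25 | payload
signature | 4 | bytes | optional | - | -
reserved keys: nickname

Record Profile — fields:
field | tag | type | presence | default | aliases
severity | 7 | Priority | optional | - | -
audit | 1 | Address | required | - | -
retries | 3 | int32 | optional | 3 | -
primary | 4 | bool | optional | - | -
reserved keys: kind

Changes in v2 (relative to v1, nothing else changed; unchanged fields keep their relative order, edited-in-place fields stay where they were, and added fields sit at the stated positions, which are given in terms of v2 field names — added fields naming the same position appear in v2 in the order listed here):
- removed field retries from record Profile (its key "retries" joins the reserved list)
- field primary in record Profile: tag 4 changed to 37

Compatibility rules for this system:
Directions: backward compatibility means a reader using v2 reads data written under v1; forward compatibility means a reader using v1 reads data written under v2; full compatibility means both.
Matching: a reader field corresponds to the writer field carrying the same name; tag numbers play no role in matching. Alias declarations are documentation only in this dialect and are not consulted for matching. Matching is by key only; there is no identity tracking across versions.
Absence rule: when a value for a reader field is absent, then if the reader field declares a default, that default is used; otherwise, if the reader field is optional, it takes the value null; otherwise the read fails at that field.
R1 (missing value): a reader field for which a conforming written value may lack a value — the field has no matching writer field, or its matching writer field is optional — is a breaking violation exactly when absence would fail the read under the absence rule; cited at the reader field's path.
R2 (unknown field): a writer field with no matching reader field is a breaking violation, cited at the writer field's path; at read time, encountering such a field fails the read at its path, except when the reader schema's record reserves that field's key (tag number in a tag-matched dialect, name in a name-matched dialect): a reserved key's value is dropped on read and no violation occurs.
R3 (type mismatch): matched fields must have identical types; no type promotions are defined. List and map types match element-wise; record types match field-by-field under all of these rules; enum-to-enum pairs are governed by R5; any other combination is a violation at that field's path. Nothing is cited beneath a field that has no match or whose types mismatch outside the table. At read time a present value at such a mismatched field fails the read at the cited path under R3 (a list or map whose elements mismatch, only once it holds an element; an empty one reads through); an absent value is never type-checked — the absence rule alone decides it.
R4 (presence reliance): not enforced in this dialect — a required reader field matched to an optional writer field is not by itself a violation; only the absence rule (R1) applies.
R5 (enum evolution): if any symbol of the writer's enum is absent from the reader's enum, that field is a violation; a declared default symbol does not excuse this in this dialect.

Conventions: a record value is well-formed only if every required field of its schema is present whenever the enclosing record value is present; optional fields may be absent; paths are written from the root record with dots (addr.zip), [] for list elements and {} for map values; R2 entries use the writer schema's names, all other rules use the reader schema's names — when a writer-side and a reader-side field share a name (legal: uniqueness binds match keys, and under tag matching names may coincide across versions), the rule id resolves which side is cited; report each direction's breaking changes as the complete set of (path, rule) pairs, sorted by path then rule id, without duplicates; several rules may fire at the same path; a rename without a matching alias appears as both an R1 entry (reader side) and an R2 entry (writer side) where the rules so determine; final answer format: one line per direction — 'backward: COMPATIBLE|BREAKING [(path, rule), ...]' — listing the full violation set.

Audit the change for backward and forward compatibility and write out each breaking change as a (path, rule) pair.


backward: COMPATIBLE []; forward: COMPATIBLE []

the writer's type comes first in each Profile pair
backward on Profile — v2 reading data written by v1:
  severity: Priority -> Priority, writer optional; from severity
  audit: Address -> Address, writer required; from audit
  primary: bool -> bool, writer optional; from primary
  leftover writer field: retries
  audit.price: float32 -> float32, writer required; from audit.price
  audit.signature: bytes -> bytes, writer optional; from audit.signature
  => backward verdict for Profile: COMPATIBLE, no violations
forward on Profile — v1 reading data written by v2:
  severity: Priority -> Priority, writer optional; from severity
  audit: Address -> Address, writer required; from audit
  no writer field matches reader retries
  primary: bool -> bool, writer optional; from primary
  audit.price: float32 -> float32, writer required; from audit.price
  audit.signature: bytes -> bytes, writer optional; from audit.signature
  => forward verdict for Profile: COMPATIBLE, no violations


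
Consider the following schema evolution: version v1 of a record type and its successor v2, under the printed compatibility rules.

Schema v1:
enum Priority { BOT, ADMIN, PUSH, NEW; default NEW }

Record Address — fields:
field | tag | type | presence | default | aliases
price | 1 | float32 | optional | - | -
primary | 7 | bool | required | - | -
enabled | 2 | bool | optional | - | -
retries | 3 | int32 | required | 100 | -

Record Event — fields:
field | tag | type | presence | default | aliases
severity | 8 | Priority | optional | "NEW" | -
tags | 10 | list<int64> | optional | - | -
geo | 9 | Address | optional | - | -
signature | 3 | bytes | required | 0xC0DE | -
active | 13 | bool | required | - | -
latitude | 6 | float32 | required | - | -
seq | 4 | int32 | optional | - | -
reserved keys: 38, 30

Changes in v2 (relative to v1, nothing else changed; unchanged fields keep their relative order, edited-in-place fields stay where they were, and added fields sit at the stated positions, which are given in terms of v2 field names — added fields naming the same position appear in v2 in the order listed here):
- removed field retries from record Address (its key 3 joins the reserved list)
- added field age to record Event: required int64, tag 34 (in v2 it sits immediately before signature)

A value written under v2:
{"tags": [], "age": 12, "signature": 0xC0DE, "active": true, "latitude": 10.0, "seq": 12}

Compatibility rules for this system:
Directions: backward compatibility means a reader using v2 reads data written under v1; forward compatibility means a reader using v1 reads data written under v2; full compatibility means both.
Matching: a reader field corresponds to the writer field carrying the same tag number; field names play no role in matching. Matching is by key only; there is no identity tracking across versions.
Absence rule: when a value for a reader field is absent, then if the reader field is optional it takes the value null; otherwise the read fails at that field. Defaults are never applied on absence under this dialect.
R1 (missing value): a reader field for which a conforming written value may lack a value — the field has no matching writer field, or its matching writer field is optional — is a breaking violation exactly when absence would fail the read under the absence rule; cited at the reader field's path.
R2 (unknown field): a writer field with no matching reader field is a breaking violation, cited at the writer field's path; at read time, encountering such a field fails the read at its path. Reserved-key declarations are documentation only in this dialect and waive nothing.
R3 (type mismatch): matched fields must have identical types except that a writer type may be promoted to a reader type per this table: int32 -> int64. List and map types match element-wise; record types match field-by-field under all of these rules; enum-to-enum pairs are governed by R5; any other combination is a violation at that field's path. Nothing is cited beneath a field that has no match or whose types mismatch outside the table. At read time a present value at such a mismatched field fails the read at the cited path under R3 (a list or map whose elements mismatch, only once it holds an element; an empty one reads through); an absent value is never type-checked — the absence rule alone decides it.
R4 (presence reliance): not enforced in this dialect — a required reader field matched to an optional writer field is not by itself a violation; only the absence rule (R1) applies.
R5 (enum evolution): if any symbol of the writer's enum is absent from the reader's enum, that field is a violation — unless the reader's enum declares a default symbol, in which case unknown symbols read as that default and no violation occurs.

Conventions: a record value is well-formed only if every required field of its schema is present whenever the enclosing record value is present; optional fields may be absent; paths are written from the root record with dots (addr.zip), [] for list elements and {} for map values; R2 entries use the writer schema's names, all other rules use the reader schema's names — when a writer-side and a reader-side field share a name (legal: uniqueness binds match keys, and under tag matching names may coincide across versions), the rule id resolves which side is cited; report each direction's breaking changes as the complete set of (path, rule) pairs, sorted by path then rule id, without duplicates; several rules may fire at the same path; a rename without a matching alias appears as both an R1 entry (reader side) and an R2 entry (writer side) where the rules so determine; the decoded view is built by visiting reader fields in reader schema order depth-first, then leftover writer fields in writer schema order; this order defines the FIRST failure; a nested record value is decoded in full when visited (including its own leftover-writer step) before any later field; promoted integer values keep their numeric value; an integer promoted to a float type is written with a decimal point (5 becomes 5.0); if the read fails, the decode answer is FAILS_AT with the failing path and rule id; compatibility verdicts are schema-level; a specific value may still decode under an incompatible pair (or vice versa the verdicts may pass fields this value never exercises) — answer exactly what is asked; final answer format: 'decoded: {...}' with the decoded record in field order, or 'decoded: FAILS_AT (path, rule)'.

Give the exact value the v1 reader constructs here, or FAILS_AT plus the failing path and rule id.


decoded: FAILS_AT (age, R2)

each type pair in Event: writer, then reader
decoding the Event value with the v1 reader:
  severity := null (absent, optional -> null)
  tags := []
  geo := null (absent, optional -> null)
  signature := 0xC0DE
  active := true
  latitude := 10.0
  seq := 12
  read fails at age under R2 (unknown field)
  => FAILS_AT (age, R2)
ruling out the remaining Event differences:
  removed field retries from record Address (its key 3 joins the reserved list) -> shifts the Event verdicts, not this decode


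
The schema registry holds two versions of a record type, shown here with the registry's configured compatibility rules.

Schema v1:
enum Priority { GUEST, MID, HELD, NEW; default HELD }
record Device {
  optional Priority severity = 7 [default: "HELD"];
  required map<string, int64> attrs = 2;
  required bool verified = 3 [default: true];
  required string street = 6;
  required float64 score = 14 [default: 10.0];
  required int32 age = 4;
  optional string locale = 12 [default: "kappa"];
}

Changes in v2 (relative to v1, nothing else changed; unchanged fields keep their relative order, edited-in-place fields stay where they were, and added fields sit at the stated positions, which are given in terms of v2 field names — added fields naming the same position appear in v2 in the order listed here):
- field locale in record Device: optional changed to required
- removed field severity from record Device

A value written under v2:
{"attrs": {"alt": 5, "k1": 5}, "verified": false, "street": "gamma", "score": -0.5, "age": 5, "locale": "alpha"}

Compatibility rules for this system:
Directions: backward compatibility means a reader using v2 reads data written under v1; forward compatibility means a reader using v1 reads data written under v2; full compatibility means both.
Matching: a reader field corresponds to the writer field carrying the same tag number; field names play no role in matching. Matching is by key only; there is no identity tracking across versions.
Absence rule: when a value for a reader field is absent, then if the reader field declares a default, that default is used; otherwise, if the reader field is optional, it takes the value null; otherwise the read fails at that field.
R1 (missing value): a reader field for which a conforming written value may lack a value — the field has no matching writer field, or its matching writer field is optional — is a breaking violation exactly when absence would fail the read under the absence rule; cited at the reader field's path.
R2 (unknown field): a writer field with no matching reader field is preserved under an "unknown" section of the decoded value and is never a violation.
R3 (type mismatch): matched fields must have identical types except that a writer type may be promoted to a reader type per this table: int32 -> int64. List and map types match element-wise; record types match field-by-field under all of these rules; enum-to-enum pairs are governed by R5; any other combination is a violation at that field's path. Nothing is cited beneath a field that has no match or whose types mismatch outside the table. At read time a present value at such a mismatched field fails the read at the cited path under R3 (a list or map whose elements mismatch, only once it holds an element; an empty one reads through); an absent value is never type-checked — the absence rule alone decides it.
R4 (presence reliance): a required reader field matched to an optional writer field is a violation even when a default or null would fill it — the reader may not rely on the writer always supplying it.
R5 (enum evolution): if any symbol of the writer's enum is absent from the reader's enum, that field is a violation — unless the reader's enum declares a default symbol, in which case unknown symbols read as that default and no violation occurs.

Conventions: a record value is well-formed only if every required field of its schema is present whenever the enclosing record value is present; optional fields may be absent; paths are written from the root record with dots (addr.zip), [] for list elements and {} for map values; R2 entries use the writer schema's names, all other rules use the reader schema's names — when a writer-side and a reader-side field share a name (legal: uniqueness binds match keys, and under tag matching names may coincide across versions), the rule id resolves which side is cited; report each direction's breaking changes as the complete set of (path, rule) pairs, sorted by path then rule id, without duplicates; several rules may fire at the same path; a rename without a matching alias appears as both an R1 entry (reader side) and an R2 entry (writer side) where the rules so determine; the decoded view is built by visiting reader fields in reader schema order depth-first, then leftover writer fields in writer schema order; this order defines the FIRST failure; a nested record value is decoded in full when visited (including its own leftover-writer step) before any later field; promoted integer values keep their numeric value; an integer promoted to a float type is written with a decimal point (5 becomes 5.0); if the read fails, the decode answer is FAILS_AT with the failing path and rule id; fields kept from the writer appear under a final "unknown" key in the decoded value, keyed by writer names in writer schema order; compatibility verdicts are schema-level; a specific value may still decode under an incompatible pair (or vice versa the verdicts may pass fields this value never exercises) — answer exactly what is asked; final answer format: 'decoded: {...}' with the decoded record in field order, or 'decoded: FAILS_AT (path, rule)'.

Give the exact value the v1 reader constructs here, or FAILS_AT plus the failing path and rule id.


decoded: {"severity": "HELD", "attrs": {"alt": 5, "k1": 5}, "verified": false, "street": "gamma", "score": -0.5, "age": 5, "locale": "alpha"}

arrows below run writer -> reader for Device
decode (reader v1):
  severity := "HELD" (no value, default fills)
  attrs := {"alt": 5, "k1": 5}
  verified := false
  street := "gamma"
  score := -0.5
  age := 5
  locale := "alpha"
  => decoded: {"severity": "HELD", "attrs": {"alt": 5, "k1": 5}, "verified": false, "street": "gamma", "score": -0.5, "age": 5, "locale": "alpha"}
remaining Device differences; none change what is asked:
  field locale in record Device: optional changed to required -> a verdict-level change on Device — the shown value reads the same
  removed field severity from record Device -> fires no rule on Device under this dialect and leaves the result unchanged


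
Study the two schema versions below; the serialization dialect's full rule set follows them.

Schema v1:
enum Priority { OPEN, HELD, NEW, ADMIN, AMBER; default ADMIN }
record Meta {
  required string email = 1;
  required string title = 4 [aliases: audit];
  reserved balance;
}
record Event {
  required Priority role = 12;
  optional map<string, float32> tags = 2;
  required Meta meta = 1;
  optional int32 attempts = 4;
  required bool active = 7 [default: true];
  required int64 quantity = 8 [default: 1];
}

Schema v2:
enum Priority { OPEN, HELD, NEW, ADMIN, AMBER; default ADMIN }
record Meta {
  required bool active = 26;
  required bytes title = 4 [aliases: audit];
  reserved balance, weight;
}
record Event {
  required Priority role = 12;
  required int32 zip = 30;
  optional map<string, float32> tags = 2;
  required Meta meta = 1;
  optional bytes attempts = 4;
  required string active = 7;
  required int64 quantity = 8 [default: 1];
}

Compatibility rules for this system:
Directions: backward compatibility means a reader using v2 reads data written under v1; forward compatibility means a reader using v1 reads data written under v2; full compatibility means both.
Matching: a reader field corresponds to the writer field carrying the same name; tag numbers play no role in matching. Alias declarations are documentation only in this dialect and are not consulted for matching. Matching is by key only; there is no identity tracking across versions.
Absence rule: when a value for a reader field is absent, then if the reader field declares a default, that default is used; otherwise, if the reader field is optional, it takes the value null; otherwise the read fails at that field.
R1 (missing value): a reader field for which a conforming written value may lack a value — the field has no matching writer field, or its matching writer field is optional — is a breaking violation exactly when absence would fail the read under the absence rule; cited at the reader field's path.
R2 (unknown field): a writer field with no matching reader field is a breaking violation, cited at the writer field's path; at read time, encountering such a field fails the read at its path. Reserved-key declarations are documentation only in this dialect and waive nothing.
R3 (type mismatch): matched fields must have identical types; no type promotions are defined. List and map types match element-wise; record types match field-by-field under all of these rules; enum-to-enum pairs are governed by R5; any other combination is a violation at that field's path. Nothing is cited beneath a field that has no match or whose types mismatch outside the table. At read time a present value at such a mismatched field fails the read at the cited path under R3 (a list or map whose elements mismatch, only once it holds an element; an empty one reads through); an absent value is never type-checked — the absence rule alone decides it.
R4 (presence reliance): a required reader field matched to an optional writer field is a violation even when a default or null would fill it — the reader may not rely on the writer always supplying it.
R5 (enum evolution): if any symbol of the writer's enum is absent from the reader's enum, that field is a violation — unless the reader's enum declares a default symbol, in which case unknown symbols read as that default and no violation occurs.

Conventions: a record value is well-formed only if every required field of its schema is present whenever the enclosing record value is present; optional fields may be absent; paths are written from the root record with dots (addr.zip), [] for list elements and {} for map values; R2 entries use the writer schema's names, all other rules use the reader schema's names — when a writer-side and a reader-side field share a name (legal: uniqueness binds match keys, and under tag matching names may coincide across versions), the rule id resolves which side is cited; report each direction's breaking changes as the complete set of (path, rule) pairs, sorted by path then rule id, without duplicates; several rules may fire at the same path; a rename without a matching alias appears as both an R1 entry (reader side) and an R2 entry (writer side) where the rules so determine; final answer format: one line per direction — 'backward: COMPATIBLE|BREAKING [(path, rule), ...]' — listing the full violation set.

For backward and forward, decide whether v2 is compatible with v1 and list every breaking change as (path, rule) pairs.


in Event below, arrows point writer -> reader
backward for Event (reader v2, writer v1):
  role <- role (Priority -> Priority, writer required)
  no writer field matches reader zip
  tags <- tags (map<string, float32> -> map<string, float32>, writer optional)
  meta <- meta (Meta -> Meta, writer required)
  attempts <- attempts (int32 -> bytes, writer optional)
  active <- active (bool -> string, writer required)
  quantity <- quantity (int64 -> int64, writer required)
  no writer field matches reader meta.active
  meta.title <- meta.title (string -> bytes, writer required)
  writer meta.email: unknown to reader
  violation R3 at active
  violation R3 at attempts
  violation R1 at meta.active
  violation R2 at meta.email
  violation R3 at meta.title
  violation R1 at zip
  backward on Event therefore BREAKING (6)
forward for Event (reader v1, writer v2):
  role <- role (Priority -> Priority, writer required)
  tags <- tags (map<string, float32> -> map<string, float32>, writer optional)
  meta <- meta (Meta -> Meta, writer required)
  attempts <- attempts (bytes -> int32, writer optional)
  active <- active (string -> bool, writer required)
  quantity <- quantity (int64 -> int64, writer required)
  writer zip: unknown to reader
  no writer field matches reader meta.email
  meta.title <- meta.title (bytes -> string, writer required)
  writer meta.active: unknown to reader
  violation R3 at active
  violation R3 at attempts
  violation R2 at meta.active
  violation R1 at meta.email
  violation R3 at meta.title
  violation R2 at zip
  forward on Event therefore BREAKING (6)

backward: BREAKING [(active, R3), (attempts, R3), (meta.active, R1), (meta.email, R2), (meta.title, R3), (zip, R1)]; forward: BREAKING [(active, R3), (attempts, R3), (meta.active, R2), (meta.email, R1), (meta.title, R3), (zip, R2)]
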